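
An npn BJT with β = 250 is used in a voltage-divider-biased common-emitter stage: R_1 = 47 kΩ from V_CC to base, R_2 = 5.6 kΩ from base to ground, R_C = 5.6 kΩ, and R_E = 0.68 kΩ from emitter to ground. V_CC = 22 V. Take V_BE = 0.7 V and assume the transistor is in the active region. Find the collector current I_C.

I_C ≈ 2.3 mA

Thevenize the base divider: V_Th = V_CC·R_2/(R_1+R_2) = 22×5.6/52.6 = 2.34 V, R_Th = R_1‖R_2 = 5 kΩ.
Base-emitter loop: V_Th = I_B·R_Th + V_BE + (β+1)I_B·R_E, so I_B = (2.34 − 0.7) / (5 + 251×0.68) = 0.00935 mA.
I_C = β·I_B = 250×0.00935 = 2.34 mA, and I_E = (β+1)I_B = 2.35 mA.
V_CE = V_CC − I_C·R_C − I_E·R_E = 22 − 2.34×5.6 − 2.35×0.68 = 7.32 V.
V_CE = 7.32 V > 0.2 V confirms active-region operation.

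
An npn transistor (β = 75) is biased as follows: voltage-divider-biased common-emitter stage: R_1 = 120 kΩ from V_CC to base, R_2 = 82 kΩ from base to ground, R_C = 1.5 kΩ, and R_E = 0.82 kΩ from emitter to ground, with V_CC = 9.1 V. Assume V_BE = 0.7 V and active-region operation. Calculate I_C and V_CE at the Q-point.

I_C ≈ 2 mA, V_CE ≈ 4.4 V

Thevenize the base divider: V_Th = V_CC·R_2/(R_1+R_2) = 9.1×82/202 = 3.69 V, R_Th = R_1‖R_2 = 48.7 kΩ.
Base-emitter loop: V_Th = I_B·R_Th + V_BE + (β+1)I_B·R_E, so I_B = (3.69 − 0.7) / (48.7 + 76×0.82) = 0.027 mA.
I_C = β·I_B = 75×0.027 = 2.02 mA, and I_E = (β+1)I_B = 2.05 mA.
V_CE = V_CC − I_C·R_C − I_E·R_E = 9.1 − 2.02×1.5 − 2.05×0.82 = 4.39 V.
V_CE = 4.39 V > 0.2 V confirms active-region operation.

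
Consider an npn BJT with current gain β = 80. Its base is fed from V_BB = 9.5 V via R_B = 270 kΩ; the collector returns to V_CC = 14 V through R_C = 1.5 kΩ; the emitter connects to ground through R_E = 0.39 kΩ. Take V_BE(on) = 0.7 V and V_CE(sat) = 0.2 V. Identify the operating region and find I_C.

active; I_C ≈ 2.3 mA

Assume active. Base-emitter loop: I_B = (V_BB − V_BE)/(R_B + (β+1)R_E) = (9.5 − 0.7)/(270 + 81×0.39) = 0.0292 mA.
I_C = β·I_B = 80×0.0292 = 2.33 mA.
V_CE = V_CC − I_C·R_C − I_E·R_E = 14 − 2.33×1.5 − 2.36×0.39 = 9.58 V > V_CE(sat), so the active-region assumption holds.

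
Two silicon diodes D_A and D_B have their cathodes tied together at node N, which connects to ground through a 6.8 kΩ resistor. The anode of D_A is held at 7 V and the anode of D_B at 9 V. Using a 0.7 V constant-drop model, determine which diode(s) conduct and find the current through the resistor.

Only D_B conducts; I_R ≈ 1.2 mA

Assume both conduct. Then node N would need to be at both 7−0.7 = 6.3 V and 9−0.7 = 8.3 V, which is impossible.
Assume only D_B conducts: V_N = 9 − 0.7 = 8.3 V, so I_R = 8.3/6.8 = 1.22 mA.
Check D_A: its anode-to-cathode voltage is 7 − 8.3 = -1.3 V < 0.7 V, so it is off. The assumption is consistent.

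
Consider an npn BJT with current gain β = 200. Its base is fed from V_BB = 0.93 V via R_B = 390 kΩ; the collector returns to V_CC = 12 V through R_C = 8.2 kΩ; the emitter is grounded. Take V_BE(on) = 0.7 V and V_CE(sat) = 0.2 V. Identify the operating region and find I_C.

Assume active. Base-emitter loop: I_B = (V_BB − V_BE)/R_B = (0.93 − 0.7)/390 = 0.00059 mA.
I_C = β·I_B = 200×0.00059 = 0.118 mA.
V_CE = V_CC − I_C·R_C = 12 − 0.118×8.2 = 11 V > V_CE(sat), so the active-region assumption holds.

active; I_C ≈ 0.12 mA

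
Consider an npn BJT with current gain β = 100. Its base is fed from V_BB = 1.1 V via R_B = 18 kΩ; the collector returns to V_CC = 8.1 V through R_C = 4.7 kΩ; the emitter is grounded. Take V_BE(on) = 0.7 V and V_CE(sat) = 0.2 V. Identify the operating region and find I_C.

Assume active: I_B = (1.1 − 0.7)/18 = 0.0222 mA, giving I_C = β·I_B = 2.22 mA.
But then V_CE = 8.1 − 2.22×4.7 = -2.34 V < V_CE(sat) = 0.2 V — impossible in the active region.
So the transistor is saturated. With V_CE = 0.2 V, I_C = (V_CC − 0.2)/R_C = 7.9/4.7 = 1.68 mA.
Check: β·I_B = 2.22 mA > I_C = 1.68 mA, confirming saturation.

saturation; I_C ≈ 1.7 mA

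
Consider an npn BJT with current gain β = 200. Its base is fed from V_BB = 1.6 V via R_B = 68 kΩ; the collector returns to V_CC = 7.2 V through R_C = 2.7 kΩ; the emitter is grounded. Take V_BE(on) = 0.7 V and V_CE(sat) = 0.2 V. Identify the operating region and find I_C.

Assume active: I_B = (1.6 − 0.7)/68 = 0.0132 mA, giving I_C = β·I_B = 2.65 mA.
But then V_CE = 7.2 − 2.65×2.7 = 0.0529 V < V_CE(sat) = 0.2 V — impossible in the active region.
So the transistor is saturated. With V_CE = 0.2 V, I_C = (V_CC − 0.2)/R_C = 7/2.7 = 2.59 mA.
Check: β·I_B = 2.65 mA > I_C = 2.59 mA, confirming saturation.

saturation; I_C ≈ 2.6 mA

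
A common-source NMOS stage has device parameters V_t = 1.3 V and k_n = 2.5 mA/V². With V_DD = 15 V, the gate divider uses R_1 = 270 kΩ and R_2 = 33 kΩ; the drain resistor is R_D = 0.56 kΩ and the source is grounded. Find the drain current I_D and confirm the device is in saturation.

V_G = V_DD·R_2/(R_1+R_2) = 15×33/303 = 1.63 V. With the source grounded, V_GS = V_G = 1.63 V.
Assume saturation: I_D = (k_n/2)(V_GS − V_t)² = (2.5/2)×(1.63 − 1.3)² = 1.25×0.334² = 0.139 mA.
V_DS = V_DD − I_D·R_D = 15 − 0.139×0.56 = 14.9 V.
Saturation requires V_DS ≥ V_GS − V_t = 0.334 V; 14.9 ≥ 0.334 ✓.

I_D ≈ 0.14 mA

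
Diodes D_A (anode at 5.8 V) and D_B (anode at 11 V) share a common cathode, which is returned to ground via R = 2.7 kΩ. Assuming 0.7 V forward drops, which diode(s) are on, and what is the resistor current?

Assume both conduct. Then node N would need to be at both 5.8−0.7 = 5.1 V and 11−0.7 = 10.3 V, which is impossible.
Assume only D_B conducts: V_N = 11 − 0.7 = 10.3 V, so I_R = 10.3/2.7 = 3.81 mA.
Check D_A: its anode-to-cathode voltage is 5.8 − 10.3 = -4.5 V < 0.7 V, so it is off. The assumption is consistent.

Only D_B conducts; I_R ≈ 3.8 mA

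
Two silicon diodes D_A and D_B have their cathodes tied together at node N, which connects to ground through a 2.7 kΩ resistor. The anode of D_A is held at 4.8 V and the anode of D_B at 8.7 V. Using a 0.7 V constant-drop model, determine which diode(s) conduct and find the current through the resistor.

Only D_B conducts; I_R ≈ 3 mA

Assume both conduct. Then node N would need to be at both 4.8−0.7 = 4.1 V and 8.7−0.7 = 8 V, which is impossible.
Assume only D_B conducts: V_N = 8.7 − 0.7 = 8 V, so I_R = 8/2.7 = 2.96 mA.
Check D_A: its anode-to-cathode voltage is 4.8 − 8 = -3.2 V < 0.7 V, so it is off. The assumption is consistent.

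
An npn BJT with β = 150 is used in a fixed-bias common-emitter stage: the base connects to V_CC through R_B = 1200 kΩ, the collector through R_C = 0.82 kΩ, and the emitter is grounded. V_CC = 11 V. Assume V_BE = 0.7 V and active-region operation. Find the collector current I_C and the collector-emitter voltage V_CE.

Base loop: V_CC = I_B·R_B + V_BE, so I_B = (11 − 0.7)/1200 kΩ = 0.00858 mA.
In the active region I_C = β·I_B = 150 × 0.00858 = 1.29 mA.
Collector loop: V_CE = V_CC − I_C·R_C = 11 − 1.29×0.82 = 9.94 V.
Since V_CE = 9.94 V > V_CE(sat) ≈ 0.2 V, the transistor is in the active region as assumed.

I_C ≈ 1.3 mA, V_CE ≈ 9.9 V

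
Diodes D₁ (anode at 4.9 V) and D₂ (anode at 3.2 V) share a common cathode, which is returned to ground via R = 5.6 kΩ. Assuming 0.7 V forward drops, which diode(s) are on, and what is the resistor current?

Only D₁ conducts; I_R ≈ 0.75 mA

Assume both conduct. Then node N would need to be at both 4.9−0.7 = 4.2 V and 3.2−0.7 = 2.5 V, which is impossible.
Assume only D₁ conducts: V_N = 4.9 − 0.7 = 4.2 V, so I_R = 4.2/5.6 = 0.75 mA.
Check D₂: its anode-to-cathode voltage is 3.2 − 4.2 = -1 V < 0.7 V, so it is off. The assumption is consistent.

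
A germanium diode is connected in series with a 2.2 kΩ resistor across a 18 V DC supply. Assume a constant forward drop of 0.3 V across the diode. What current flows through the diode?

KVL around the loop: 18 = V_D + I·R = 0.3 + I × 2.2 kΩ.
So I = (18 − 0.3) / 2.2 kΩ = 17.7 / 2.2 = 8.05 mA.

I ≈ 8 mA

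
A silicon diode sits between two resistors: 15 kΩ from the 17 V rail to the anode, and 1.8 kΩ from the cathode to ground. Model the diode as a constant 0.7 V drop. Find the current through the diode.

The two resistors are in series with the diode, so KVL gives 17 = I·15 + 0.7 + I·1.8.
I = (17 − 0.7) / (15 + 1.8) kΩ = 16.3 / 16.8 = 0.97 mA.

I ≈ 0.97 mA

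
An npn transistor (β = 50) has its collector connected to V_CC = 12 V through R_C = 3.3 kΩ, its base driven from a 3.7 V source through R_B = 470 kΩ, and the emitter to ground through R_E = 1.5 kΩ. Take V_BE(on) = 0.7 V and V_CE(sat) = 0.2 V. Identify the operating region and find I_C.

active; I_C ≈ 0.27 mA

Assume active. Base-emitter loop: I_B = (V_BB − V_BE)/(R_B + (β+1)R_E) = (3.7 − 0.7)/(470 + 51×1.5) = 0.00549 mA.
I_C = β·I_B = 50×0.00549 = 0.274 mA.
V_CE = V_CC − I_C·R_C − I_E·R_E = 12 − 0.274×3.3 − 0.28×1.5 = 10.7 V > V_CE(sat), so the active-region assumption holds.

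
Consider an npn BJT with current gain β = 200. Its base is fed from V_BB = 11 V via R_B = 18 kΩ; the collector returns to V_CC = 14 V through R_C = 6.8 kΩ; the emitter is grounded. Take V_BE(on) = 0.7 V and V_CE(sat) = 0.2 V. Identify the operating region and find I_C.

Assume active: I_B = (11 − 0.7)/18 = 0.572 mA, giving I_C = β·I_B = 114 mA.
But then V_CE = 14 − 114×6.8 = -764 V < V_CE(sat) = 0.2 V — impossible in the active region.
So the transistor is saturated. With V_CE = 0.2 V, I_C = (V_CC − 0.2)/R_C = 13.8/6.8 = 2.03 mA.
Check: β·I_B = 114 mA > I_C = 2.03 mA, confirming saturation.

saturation; I_C ≈ 2 mA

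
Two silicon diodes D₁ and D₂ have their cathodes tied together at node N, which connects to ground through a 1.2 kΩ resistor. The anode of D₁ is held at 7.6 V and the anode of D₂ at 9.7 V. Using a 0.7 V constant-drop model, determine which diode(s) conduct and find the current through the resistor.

Only D₂ conducts; I_R ≈ 7.5 mA

Assume both conduct. Then node N would need to be at both 7.6−0.7 = 6.9 V and 9.7−0.7 = 9 V, which is impossible.
Assume only D₂ conducts: V_N = 9.7 − 0.7 = 9 V, so I_R = 9/1.2 = 7.5 mA.
Check D₁: its anode-to-cathode voltage is 7.6 − 9 = -1.4 V < 0.7 V, so it is off. The assumption is consistent.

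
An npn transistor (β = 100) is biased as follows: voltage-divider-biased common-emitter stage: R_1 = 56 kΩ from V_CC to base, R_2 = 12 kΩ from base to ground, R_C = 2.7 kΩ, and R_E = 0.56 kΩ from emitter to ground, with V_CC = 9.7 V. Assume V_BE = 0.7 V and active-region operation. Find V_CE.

Thevenize the base divider: V_Th = V_CC·R_2/(R_1+R_2) = 9.7×12/68 = 1.71 V, R_Th = R_1‖R_2 = 9.88 kΩ.
Base-emitter loop: V_Th = I_B·R_Th + V_BE + (β+1)I_B·R_E, so I_B = (1.71 − 0.7) / (9.88 + 101×0.56) = 0.0152 mA.
I_C = β·I_B = 100×0.0152 = 1.52 mA, and I_E = (β+1)I_B = 1.54 mA.
V_CE = V_CC − I_C·R_C − I_E·R_E = 9.7 − 1.52×2.7 − 1.54×0.56 = 4.73 V.
V_CE = 4.73 V > 0.2 V confirms active-region operation.

V_CE ≈ 4.7 V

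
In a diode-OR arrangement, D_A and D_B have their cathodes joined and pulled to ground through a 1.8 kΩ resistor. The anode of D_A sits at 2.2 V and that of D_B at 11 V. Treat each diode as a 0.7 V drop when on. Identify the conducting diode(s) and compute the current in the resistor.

Only D_B conducts; I_R ≈ 5.7 mA

Assume both conduct. Then node N would need to be at both 2.2−0.7 = 1.5 V and 11−0.7 = 10.3 V, which is impossible.
Assume only D_B conducts: V_N = 11 − 0.7 = 10.3 V, so I_R = 10.3/1.8 = 5.72 mA.
Check D_A: its anode-to-cathode voltage is 2.2 − 10.3 = -8.1 V < 0.7 V, so it is off. The assumption is consistent.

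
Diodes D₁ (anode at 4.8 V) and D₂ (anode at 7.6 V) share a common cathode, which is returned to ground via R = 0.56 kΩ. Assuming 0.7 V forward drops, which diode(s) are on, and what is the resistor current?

Only D₂ conducts; I_R ≈ 12 mA

Assume both conduct. Then node N would need to be at both 4.8−0.7 = 4.1 V and 7.6−0.7 = 6.9 V, which is impossible.
Assume only D₂ conducts: V_N = 7.6 − 0.7 = 6.9 V, so I_R = 6.9/0.56 = 12.3 mA.
Check D₁: its anode-to-cathode voltage is 4.8 − 6.9 = -2.1 V < 0.7 V, so it is off. The assumption is consistent.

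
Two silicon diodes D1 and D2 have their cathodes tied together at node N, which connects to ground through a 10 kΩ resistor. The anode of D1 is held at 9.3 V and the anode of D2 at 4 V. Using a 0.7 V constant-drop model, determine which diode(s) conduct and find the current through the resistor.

Assume both conduct. Then node N would need to be at both 9.3−0.7 = 8.6 V and 4−0.7 = 3.3 V, which is impossible.
Assume only D1 conducts: V_N = 9.3 − 0.7 = 8.6 V, so I_R = 8.6/10 = 0.86 mA.
Check D2: its anode-to-cathode voltage is 4 − 8.6 = -4.6 V < 0.7 V, so it is off. The assumption is consistent.

Only D1 conducts; I_R ≈ 0.86 mA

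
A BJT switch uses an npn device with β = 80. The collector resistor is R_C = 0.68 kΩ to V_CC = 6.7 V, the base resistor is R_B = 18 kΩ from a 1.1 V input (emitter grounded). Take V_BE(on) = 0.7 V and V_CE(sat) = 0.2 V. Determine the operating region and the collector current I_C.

active; I_C ≈ 1.8 mA

Assume active. Base-emitter loop: I_B = (V_BB − V_BE)/R_B = (1.1 − 0.7)/18 = 0.0222 mA.
I_C = β·I_B = 80×0.0222 = 1.78 mA.
V_CE = V_CC − I_C·R_C = 6.7 − 1.78×0.68 = 5.49 V > V_CE(sat), so the active-region assumption holds.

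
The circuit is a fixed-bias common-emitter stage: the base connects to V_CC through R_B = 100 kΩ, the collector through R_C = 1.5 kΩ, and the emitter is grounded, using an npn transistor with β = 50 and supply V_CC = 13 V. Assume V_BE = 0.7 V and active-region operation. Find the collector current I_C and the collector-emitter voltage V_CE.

Base loop: V_CC = I_B·R_B + V_BE, so I_B = (13 − 0.7)/100 kΩ = 0.123 mA.
In the active region I_C = β·I_B = 50 × 0.123 = 6.15 mA.
Collector loop: V_CE = V_CC − I_C·R_C = 13 − 6.15×1.5 = 3.77 V.
Since V_CE = 3.77 V > V_CE(sat) ≈ 0.2 V, the transistor is in the active region as assumed.

I_C ≈ 6.2 mA, V_CE ≈ 3.8 V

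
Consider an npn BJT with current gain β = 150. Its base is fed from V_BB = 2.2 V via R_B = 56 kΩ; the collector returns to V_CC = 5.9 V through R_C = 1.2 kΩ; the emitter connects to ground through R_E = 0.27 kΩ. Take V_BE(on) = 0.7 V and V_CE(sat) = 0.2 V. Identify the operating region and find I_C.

active; I_C ≈ 2.3 mA

Assume active. Base-emitter loop: I_B = (V_BB − V_BE)/(R_B + (β+1)R_E) = (2.2 − 0.7)/(56 + 151×0.27) = 0.0155 mA.
I_C = β·I_B = 150×0.0155 = 2.33 mA.
V_CE = V_CC − I_C·R_C − I_E·R_E = 5.9 − 2.33×1.2 − 2.34×0.27 = 2.48 V > V_CE(sat), so the active-region assumption holds.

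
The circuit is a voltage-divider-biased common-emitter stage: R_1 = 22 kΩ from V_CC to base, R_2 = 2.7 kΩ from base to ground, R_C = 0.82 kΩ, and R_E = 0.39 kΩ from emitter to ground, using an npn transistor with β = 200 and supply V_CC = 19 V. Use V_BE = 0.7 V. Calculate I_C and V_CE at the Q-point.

I_C ≈ 3.4 mA, V_CE ≈ 15 V

Thevenize the base divider: V_Th = V_CC·R_2/(R_1+R_2) = 19×2.7/24.7 = 2.08 V, R_Th = R_1‖R_2 = 2.4 kΩ.
Base-emitter loop: V_Th = I_B·R_Th + V_BE + (β+1)I_B·R_E, so I_B = (2.08 − 0.7) / (2.4 + 201×0.39) = 0.017 mA.
I_C = β·I_B = 200×0.017 = 3.41 mA, and I_E = (β+1)I_B = 3.43 mA.
V_CE = V_CC − I_C·R_C − I_E·R_E = 19 − 3.41×0.82 − 3.43×0.39 = 14.9 V.
V_CE = 14.9 V > 0.2 V confirms active-region operation.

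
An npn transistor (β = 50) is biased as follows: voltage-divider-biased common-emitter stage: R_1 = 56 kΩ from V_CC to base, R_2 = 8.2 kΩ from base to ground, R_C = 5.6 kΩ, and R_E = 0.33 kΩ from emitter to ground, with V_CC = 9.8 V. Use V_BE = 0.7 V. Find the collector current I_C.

Thevenize the base divider: V_Th = V_CC·R_2/(R_1+R_2) = 9.8×8.2/64.2 = 1.25 V, R_Th = R_1‖R_2 = 7.15 kΩ.
Base-emitter loop: V_Th = I_B·R_Th + V_BE + (β+1)I_B·R_E, so I_B = (1.25 − 0.7) / (7.15 + 51×0.33) = 0.023 mA.
I_C = β·I_B = 50×0.023 = 1.15 mA, and I_E = (β+1)I_B = 1.17 mA.
V_CE = V_CC − I_C·R_C − I_E·R_E = 9.8 − 1.15×5.6 − 1.17×0.33 = 2.97 V.
V_CE = 2.97 V > 0.2 V confirms active-region operation.

I_C ≈ 1.2 mA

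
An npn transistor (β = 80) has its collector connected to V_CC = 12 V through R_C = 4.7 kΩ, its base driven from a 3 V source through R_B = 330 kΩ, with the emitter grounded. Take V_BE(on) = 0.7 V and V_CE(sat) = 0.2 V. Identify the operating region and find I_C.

active; I_C ≈ 0.56 mA

Assume active. Base-emitter loop: I_B = (V_BB − V_BE)/R_B = (3 − 0.7)/330 = 0.00697 mA.
I_C = β·I_B = 80×0.00697 = 0.558 mA.
V_CE = V_CC − I_C·R_C = 12 − 0.558×4.7 = 9.38 V > V_CE(sat), so the active-region assumption holds.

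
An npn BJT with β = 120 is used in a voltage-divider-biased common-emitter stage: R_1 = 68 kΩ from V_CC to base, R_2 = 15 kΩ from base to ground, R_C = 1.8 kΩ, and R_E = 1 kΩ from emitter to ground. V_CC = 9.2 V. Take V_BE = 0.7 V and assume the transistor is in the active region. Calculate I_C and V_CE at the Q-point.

Thevenize the base divider: V_Th = V_CC·R_2/(R_1+R_2) = 9.2×15/83 = 1.66 V, R_Th = R_1‖R_2 = 12.3 kΩ.
Base-emitter loop: V_Th = I_B·R_Th + V_BE + (β+1)I_B·R_E, so I_B = (1.66 − 0.7) / (12.3 + 121×1) = 0.00722 mA.
I_C = β·I_B = 120×0.00722 = 0.867 mA, and I_E = (β+1)I_B = 0.874 mA.
V_CE = V_CC − I_C·R_C − I_E·R_E = 9.2 − 0.867×1.8 − 0.874×1 = 6.77 V.
V_CE = 6.77 V > 0.2 V confirms active-region operation.

I_C ≈ 0.87 mA, V_CE ≈ 6.8 V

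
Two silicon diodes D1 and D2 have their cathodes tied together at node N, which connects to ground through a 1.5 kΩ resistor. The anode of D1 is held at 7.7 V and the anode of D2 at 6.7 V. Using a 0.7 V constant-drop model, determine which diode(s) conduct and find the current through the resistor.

Only D1 conducts; I_R ≈ 4.7 mA

Assume both conduct. Then node N would need to be at both 7.7−0.7 = 7 V and 6.7−0.7 = 6 V, which is impossible.
Assume only D1 conducts: V_N = 7.7 − 0.7 = 7 V, so I_R = 7/1.5 = 4.67 mA.
Check D2: its anode-to-cathode voltage is 6.7 − 7 = -0.3 V < 0.7 V, so it is off. The assumption is consistent.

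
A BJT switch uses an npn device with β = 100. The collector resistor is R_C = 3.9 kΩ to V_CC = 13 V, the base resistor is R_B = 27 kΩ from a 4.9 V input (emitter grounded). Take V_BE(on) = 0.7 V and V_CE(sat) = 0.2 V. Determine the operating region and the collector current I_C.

saturation; I_C ≈ 3.3 mA

Assume active: I_B = (4.9 − 0.7)/27 = 0.156 mA, giving I_C = β·I_B = 15.6 mA.
But then V_CE = 13 − 15.6×3.9 = -47.7 V < V_CE(sat) = 0.2 V — impossible in the active region.
So the transistor is saturated. With V_CE = 0.2 V, I_C = (V_CC − 0.2)/R_C = 12.8/3.9 = 3.28 mA.
Check: β·I_B = 15.6 mA > I_C = 3.28 mA, confirming saturation.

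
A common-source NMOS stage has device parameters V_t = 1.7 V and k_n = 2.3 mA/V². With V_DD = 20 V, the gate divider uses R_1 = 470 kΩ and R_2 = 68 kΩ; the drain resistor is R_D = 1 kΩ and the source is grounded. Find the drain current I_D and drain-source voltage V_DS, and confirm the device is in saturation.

I_D ≈ 0.79 mA, V_DS ≈ 19 V

V_G = V_DD·R_2/(R_1+R_2) = 20×68/538 = 2.53 V. With the source grounded, V_GS = V_G = 2.53 V.
Assume saturation: I_D = (k_n/2)(V_GS − V_t)² = (2.3/2)×(2.53 − 1.7)² = 1.15×0.828² = 0.788 mA.
V_DS = V_DD − I_D·R_D = 20 − 0.788×1 = 19.2 V.
Saturation requires V_DS ≥ V_GS − V_t = 0.828 V; 19.2 ≥ 0.828 ✓.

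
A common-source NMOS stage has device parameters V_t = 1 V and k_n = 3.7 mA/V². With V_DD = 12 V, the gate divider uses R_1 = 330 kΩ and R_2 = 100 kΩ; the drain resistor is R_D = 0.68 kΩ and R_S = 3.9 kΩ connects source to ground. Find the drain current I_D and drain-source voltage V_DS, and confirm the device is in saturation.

V_G = V_DD·R_2/(R_1+R_2) = 12×100/430 = 2.79 V.
Assume saturation: I_D = (k_n/2)(V_GS − V_t)² with V_GS = V_G − I_D·R_S = 2.79 − 3.9·I_D.
Substituting gives 28.1·I_D² − 26.8·I_D + 5.93 = 0, with roots I_D = 0.348 or 0.606 mA.
The root I_D = 0.606 mA gives V_GS = 0.428 V ≤ V_t, so take I_D = 0.348 mA.
Then V_GS = 1.43 V and V_DS = V_DD − I_D(R_D+R_S) = 12 − 0.348×4.58 = 10.4 V.
Saturation requires V_DS ≥ V_GS − V_t = 0.434 V; 10.4 ≥ 0.434 ✓.

I_D ≈ 0.35 mA, V_DS ≈ 10 V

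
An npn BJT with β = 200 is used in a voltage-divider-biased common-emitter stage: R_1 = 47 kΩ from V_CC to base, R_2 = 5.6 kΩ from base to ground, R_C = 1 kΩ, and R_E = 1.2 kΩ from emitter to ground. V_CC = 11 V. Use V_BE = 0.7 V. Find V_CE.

V_CE ≈ 10 V

Thevenize the base divider: V_Th = V_CC·R_2/(R_1+R_2) = 11×5.6/52.6 = 1.17 V, R_Th = R_1‖R_2 = 5 kΩ.
Base-emitter loop: V_Th = I_B·R_Th + V_BE + (β+1)I_B·R_E, so I_B = (1.17 − 0.7) / (5 + 201×1.2) = 0.00191 mA.
I_C = β·I_B = 200×0.00191 = 0.383 mA, and I_E = (β+1)I_B = 0.385 mA.
V_CE = V_CC − I_C·R_C − I_E·R_E = 11 − 0.383×1 − 0.385×1.2 = 10.2 V.
V_CE = 10.2 V > 0.2 V confirms active-region operation.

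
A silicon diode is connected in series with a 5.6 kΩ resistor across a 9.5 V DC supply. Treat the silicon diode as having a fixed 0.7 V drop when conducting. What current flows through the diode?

KVL around the loop: 9.5 = V_D + I·R = 0.7 + I × 5.6 kΩ.
So I = (9.5 − 0.7) / 5.6 kΩ = 8.8 / 5.6 = 1.57 mA.

I ≈ 1.6 mA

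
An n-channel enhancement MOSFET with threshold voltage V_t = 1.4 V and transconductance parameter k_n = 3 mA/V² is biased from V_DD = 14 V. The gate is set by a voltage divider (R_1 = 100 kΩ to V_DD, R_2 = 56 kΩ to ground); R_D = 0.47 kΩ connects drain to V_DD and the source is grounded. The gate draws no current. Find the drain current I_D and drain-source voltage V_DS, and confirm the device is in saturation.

I_D ≈ 20 mA, V_DS ≈ 4.7 V

V_G = V_DD·R_2/(R_1+R_2) = 14×56/156 = 5.03 V. With the source grounded, V_GS = V_G = 5.03 V.
Assume saturation: I_D = (k_n/2)(V_GS − V_t)² = (3/2)×(5.03 − 1.4)² = 1.5×3.63² = 19.7 mA.
V_DS = V_DD − I_D·R_D = 14 − 19.7×0.47 = 4.73 V.
Saturation requires V_DS ≥ V_GS − V_t = 3.63 V; 4.73 ≥ 3.63 ✓.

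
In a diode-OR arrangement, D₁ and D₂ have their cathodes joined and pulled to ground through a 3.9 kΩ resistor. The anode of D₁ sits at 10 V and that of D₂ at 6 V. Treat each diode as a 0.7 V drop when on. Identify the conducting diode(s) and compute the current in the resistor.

Only D₁ conducts; I_R ≈ 2.4 mA

Assume both conduct. Then node N would need to be at both 10−0.7 = 9.3 V and 6−0.7 = 5.3 V, which is impossible.
Assume only D₁ conducts: V_N = 10 − 0.7 = 9.3 V, so I_R = 9.3/3.9 = 2.38 mA.
Check D₂: its anode-to-cathode voltage is 6 − 9.3 = -3.3 V < 0.7 V, so it is off. The assumption is consistent.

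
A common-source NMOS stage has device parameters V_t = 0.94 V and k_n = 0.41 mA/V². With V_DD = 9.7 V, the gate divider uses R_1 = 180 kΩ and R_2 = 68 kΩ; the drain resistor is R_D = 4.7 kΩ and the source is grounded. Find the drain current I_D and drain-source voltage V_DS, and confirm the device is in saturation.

I_D ≈ 0.61 mA, V_DS ≈ 6.9 V

V_G = V_DD·R_2/(R_1+R_2) = 9.7×68/248 = 2.66 V. With the source grounded, V_GS = V_G = 2.66 V.
Assume saturation: I_D = (k_n/2)(V_GS − V_t)² = (0.41/2)×(2.66 − 0.94)² = 0.205×1.72² = 0.606 mA.
V_DS = V_DD − I_D·R_D = 9.7 − 0.606×4.7 = 6.85 V.
Saturation requires V_DS ≥ V_GS − V_t = 1.72 V; 6.85 ≥ 1.72 ✓.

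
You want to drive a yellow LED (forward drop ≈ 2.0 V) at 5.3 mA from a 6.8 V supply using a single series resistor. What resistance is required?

R ≈ 0.91 kΩ

The resistor drops V_S − V_D = 6.8 − 2.0 = 4.8 V at 5.3 mA.
R = 4.8 V / 5.3 mA = 0.906 kΩ.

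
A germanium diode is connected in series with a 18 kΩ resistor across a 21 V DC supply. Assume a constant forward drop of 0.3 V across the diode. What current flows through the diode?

I ≈ 1.1 mA

KVL around the loop: 21 = V_D + I·R = 0.3 + I × 18 kΩ.
So I = (21 − 0.3) / 18 kΩ = 20.7 / 18 = 1.15 mA.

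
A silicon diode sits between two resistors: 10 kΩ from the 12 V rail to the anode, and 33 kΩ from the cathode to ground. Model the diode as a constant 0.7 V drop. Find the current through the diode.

I ≈ 0.26 mA

The two resistors are in series with the diode, so KVL gives 12 = I·10 + 0.7 + I·33.
I = (12 − 0.7) / (10 + 33) kΩ = 11.3 / 43 = 0.263 mA.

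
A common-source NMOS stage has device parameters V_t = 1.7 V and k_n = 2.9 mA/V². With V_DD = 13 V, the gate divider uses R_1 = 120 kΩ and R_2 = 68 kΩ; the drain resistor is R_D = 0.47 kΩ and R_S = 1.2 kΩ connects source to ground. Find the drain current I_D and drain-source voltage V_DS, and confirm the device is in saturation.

V_G = V_DD·R_2/(R_1+R_2) = 13×68/188 = 4.7 V.
Assume saturation: I_D = (k_n/2)(V_GS − V_t)² with V_GS = V_G − I_D·R_S = 4.7 − 1.2·I_D.
Substituting gives 2.09·I_D² − 11.4·I_D + 13.1 = 0, with roots I_D = 1.62 or 3.86 mA.
The root I_D = 3.86 mA gives V_GS = 0.068 V ≤ V_t, so take I_D = 1.62 mA.
Then V_GS = 2.76 V and V_DS = V_DD − I_D(R_D+R_S) = 13 − 1.62×1.67 = 10.3 V.
Saturation requires V_DS ≥ V_GS − V_t = 1.06 V; 10.3 ≥ 1.06 ✓.

I_D ≈ 1.6 mA, V_DS ≈ 10 V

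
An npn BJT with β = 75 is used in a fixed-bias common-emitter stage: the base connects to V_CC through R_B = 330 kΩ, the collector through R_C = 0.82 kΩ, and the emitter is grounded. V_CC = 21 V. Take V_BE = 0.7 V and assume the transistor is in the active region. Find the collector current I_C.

Base loop: V_CC = I_B·R_B + V_BE, so I_B = (21 − 0.7)/330 kΩ = 0.0615 mA.
In the active region I_C = β·I_B = 75 × 0.0615 = 4.61 mA.
Collector loop: V_CE = V_CC − I_C·R_C = 21 − 4.61×0.82 = 17.2 V.
Since V_CE = 17.2 V > V_CE(sat) ≈ 0.2 V, the transistor is in the active region as assumed.

I_C ≈ 4.6 mA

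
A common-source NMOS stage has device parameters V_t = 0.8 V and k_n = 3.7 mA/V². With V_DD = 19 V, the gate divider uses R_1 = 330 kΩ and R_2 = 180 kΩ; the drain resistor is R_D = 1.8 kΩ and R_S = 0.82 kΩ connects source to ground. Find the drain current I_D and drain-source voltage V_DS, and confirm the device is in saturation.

I_D ≈ 5.2 mA, V_DS ≈ 5.5 V

V_G = V_DD·R_2/(R_1+R_2) = 19×180/510 = 6.71 V.
Assume saturation: I_D = (k_n/2)(V_GS − V_t)² with V_GS = V_G − I_D·R_S = 6.71 − 0.82·I_D.
Substituting gives 1.24·I_D² − 18.9·I_D + 64.5 = 0, with roots I_D = 5.16 or 10 mA.
The root I_D = 10 mA gives V_GS = -1.53 V ≤ V_t, so take I_D = 5.16 mA.
Then V_GS = 2.47 V and V_DS = V_DD − I_D(R_D+R_S) = 19 − 5.16×2.62 = 5.47 V.
Saturation requires V_DS ≥ V_GS − V_t = 1.67 V; 5.47 ≥ 1.67 ✓.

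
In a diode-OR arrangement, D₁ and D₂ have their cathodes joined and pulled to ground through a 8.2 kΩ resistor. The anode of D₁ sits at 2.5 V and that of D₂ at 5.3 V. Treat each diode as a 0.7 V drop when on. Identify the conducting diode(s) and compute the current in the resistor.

Assume both conduct. Then node N would need to be at both 2.5−0.7 = 1.8 V and 5.3−0.7 = 4.6 V, which is impossible.
Assume only D₂ conducts: V_N = 5.3 − 0.7 = 4.6 V, so I_R = 4.6/8.2 = 0.561 mA.
Check D₁: its anode-to-cathode voltage is 2.5 − 4.6 = -2.1 V < 0.7 V, so it is off. The assumption is consistent.

Only D₂ conducts; I_R ≈ 0.56 mA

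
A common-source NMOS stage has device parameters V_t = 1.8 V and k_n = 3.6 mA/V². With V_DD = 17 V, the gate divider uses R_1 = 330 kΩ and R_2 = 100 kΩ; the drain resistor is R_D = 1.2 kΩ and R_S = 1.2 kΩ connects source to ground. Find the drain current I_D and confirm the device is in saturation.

I_D ≈ 1.1 mA

V_G = V_DD·R_2/(R_1+R_2) = 17×100/430 = 3.95 V.
Assume saturation: I_D = (k_n/2)(V_GS − V_t)² with V_GS = V_G − I_D·R_S = 3.95 − 1.2·I_D.
Substituting gives 2.59·I_D² − 10.3·I_D + 8.35 = 0, with roots I_D = 1.13 or 2.84 mA.
The root I_D = 2.84 mA gives V_GS = 0.544 V ≤ V_t, so take I_D = 1.13 mA.
Then V_GS = 2.59 V and V_DS = V_DD − I_D(R_D+R_S) = 17 − 1.13×2.4 = 14.3 V.
Saturation requires V_DS ≥ V_GS − V_t = 0.793 V; 14.3 ≥ 0.793 ✓.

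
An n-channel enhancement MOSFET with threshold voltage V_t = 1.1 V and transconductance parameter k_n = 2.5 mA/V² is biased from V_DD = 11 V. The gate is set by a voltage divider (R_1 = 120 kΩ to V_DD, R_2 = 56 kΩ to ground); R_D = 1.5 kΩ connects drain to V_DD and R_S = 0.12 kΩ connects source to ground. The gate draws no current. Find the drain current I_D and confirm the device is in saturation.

V_G = V_DD·R_2/(R_1+R_2) = 11×56/176 = 3.5 V.
Assume saturation: I_D = (k_n/2)(V_GS − V_t)² with V_GS = V_G − I_D·R_S = 3.5 − 0.12·I_D.
Substituting gives 0.018·I_D² − 1.72·I_D + 7.2 = 0, with roots I_D = 4.39 or 91.2 mA.
The root I_D = 91.2 mA gives V_GS = -7.44 V ≤ V_t, so take I_D = 4.39 mA.
Then V_GS = 2.97 V and V_DS = V_DD − I_D(R_D+R_S) = 11 − 4.39×1.62 = 3.89 V.
Saturation requires V_DS ≥ V_GS − V_t = 1.87 V; 3.89 ≥ 1.87 ✓.

I_D ≈ 4.4 mA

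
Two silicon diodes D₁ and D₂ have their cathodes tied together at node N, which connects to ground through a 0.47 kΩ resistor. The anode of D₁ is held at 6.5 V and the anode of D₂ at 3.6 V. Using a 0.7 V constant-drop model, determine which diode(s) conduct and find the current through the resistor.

Assume both conduct. Then node N would need to be at both 6.5−0.7 = 5.8 V and 3.6−0.7 = 2.9 V, which is impossible.
Assume only D₁ conducts: V_N = 6.5 − 0.7 = 5.8 V, so I_R = 5.8/0.47 = 12.3 mA.
Check D₂: its anode-to-cathode voltage is 3.6 − 5.8 = -2.2 V < 0.7 V, so it is off. The assumption is consistent.

Only D₁ conducts; I_R ≈ 12 mA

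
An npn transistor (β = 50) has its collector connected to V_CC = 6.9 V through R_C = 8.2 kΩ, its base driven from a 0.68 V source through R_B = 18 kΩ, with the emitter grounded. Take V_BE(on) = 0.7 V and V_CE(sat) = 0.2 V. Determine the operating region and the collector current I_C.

V_BB = 0.68 V ≤ V_BE(on) = 0.7 V, so the base-emitter junction is not forward biased.
The transistor is in cutoff: I_B = I_C = 0.

cutoff; I_C ≈ 0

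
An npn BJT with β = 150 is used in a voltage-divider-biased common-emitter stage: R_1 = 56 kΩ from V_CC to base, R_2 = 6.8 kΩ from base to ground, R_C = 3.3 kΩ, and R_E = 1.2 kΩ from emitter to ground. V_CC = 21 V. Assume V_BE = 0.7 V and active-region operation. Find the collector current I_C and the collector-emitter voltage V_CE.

Thevenize the base divider: V_Th = V_CC·R_2/(R_1+R_2) = 21×6.8/62.8 = 2.27 V, R_Th = R_1‖R_2 = 6.06 kΩ.
Base-emitter loop: V_Th = I_B·R_Th + V_BE + (β+1)I_B·R_E, so I_B = (2.27 − 0.7) / (6.06 + 151×1.2) = 0.0084 mA.
I_C = β·I_B = 150×0.0084 = 1.26 mA, and I_E = (β+1)I_B = 1.27 mA.
V_CE = V_CC − I_C·R_C − I_E·R_E = 21 − 1.26×3.3 − 1.27×1.2 = 15.3 V.
V_CE = 15.3 V > 0.2 V confirms active-region operation.

I_C ≈ 1.3 mA, V_CE ≈ 15 V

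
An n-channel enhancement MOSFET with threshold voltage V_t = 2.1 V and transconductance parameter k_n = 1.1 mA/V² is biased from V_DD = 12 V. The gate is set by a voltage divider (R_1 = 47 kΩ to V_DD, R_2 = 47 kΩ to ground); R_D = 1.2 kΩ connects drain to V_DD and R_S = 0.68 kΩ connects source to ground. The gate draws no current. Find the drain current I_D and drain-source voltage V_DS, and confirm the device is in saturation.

V_G = V_DD·R_2/(R_1+R_2) = 12×47/94 = 6 V.
Assume saturation: I_D = (k_n/2)(V_GS − V_t)² with V_GS = V_G − I_D·R_S = 6 − 0.68·I_D.
Substituting gives 0.254·I_D² − 3.92·I_D + 8.37 = 0, with roots I_D = 2.56 or 12.8 mA.
The root I_D = 12.8 mA gives V_GS = -2.73 V ≤ V_t, so take I_D = 2.56 mA.
Then V_GS = 4.26 V and V_DS = V_DD − I_D(R_D+R_S) = 12 − 2.56×1.88 = 7.18 V.
Saturation requires V_DS ≥ V_GS − V_t = 2.16 V; 7.18 ≥ 2.16 ✓.

I_D ≈ 2.6 mA, V_DS ≈ 7.2 V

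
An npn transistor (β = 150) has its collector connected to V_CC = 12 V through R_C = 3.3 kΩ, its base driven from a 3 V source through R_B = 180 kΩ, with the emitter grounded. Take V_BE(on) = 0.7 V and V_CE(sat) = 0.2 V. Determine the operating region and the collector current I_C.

Assume active. Base-emitter loop: I_B = (V_BB − V_BE)/R_B = (3 − 0.7)/180 = 0.0128 mA.
I_C = β·I_B = 150×0.0128 = 1.92 mA.
V_CE = V_CC − I_C·R_C = 12 − 1.92×3.3 = 5.68 V > V_CE(sat), so the active-region assumption holds.

active; I_C ≈ 1.9 mA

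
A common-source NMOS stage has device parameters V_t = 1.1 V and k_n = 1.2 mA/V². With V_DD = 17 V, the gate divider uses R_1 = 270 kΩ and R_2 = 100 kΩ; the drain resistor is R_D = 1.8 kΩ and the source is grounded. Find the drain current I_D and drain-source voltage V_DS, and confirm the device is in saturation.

V_G = V_DD·R_2/(R_1+R_2) = 17×100/370 = 4.59 V. With the source grounded, V_GS = V_G = 4.59 V.
Assume saturation: I_D = (k_n/2)(V_GS − V_t)² = (1.2/2)×(4.59 − 1.1)² = 0.6×3.49² = 7.33 mA.
V_DS = V_DD − I_D·R_D = 17 − 7.33×1.8 = 3.81 V.
Saturation requires V_DS ≥ V_GS − V_t = 3.49 V; 3.81 ≥ 3.49 ✓.

I_D ≈ 7.3 mA, V_DS ≈ 3.8 V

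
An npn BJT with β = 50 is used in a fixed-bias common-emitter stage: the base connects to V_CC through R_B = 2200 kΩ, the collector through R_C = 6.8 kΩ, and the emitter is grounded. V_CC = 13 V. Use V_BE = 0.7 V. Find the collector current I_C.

Base loop: V_CC = I_B·R_B + V_BE, so I_B = (13 − 0.7)/2200 kΩ = 0.00559 mA.
In the active region I_C = β·I_B = 50 × 0.00559 = 0.28 mA.
Collector loop: V_CE = V_CC − I_C·R_C = 13 − 0.28×6.8 = 11.1 V.
Since V_CE = 11.1 V > V_CE(sat) ≈ 0.2 V, the transistor is in the active region as assumed.

I_C ≈ 0.28 mA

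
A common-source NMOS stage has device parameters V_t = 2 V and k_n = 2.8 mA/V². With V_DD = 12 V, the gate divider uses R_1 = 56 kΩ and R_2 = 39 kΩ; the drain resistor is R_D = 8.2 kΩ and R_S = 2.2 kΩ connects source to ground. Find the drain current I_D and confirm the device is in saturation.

I_D ≈ 0.95 mA

V_G = V_DD·R_2/(R_1+R_2) = 12×39/95 = 4.93 V.
Assume saturation: I_D = (k_n/2)(V_GS − V_t)² with V_GS = V_G − I_D·R_S = 4.93 − 2.2·I_D.
Substituting gives 6.78·I_D² − 19·I_D + 12 = 0, with roots I_D = 0.955 or 1.85 mA.
The root I_D = 1.85 mA gives V_GS = 0.85 V ≤ V_t, so take I_D = 0.955 mA.
Then V_GS = 2.83 V and V_DS = V_DD − I_D(R_D+R_S) = 12 − 0.955×10.4 = 2.07 V.
Saturation requires V_DS ≥ V_GS − V_t = 0.826 V; 2.07 ≥ 0.826 ✓.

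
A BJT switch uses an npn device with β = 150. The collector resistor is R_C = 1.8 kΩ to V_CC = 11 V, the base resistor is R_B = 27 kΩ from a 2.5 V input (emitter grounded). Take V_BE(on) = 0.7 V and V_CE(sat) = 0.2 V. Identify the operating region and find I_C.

saturation; I_C ≈ 6 mA

Assume active: I_B = (2.5 − 0.7)/27 = 0.0667 mA, giving I_C = β·I_B = 10 mA.
But then V_CE = 11 − 10×1.8 = -7 V < V_CE(sat) = 0.2 V — impossible in the active region.
So the transistor is saturated. With V_CE = 0.2 V, I_C = (V_CC − 0.2)/R_C = 10.8/1.8 = 6 mA.
Check: β·I_B = 10 mA > I_C = 6 mA, confirming saturation.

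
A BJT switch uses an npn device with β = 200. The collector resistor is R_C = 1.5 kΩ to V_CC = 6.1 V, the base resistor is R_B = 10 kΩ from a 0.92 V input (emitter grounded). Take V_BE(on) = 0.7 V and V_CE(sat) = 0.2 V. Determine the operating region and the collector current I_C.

saturation; I_C ≈ 3.9 mA

Assume active: I_B = (0.92 − 0.7)/10 = 0.022 mA, giving I_C = β·I_B = 4.4 mA.
But then V_CE = 6.1 − 4.4×1.5 = -0.5 V < V_CE(sat) = 0.2 V — impossible in the active region.
So the transistor is saturated. With V_CE = 0.2 V, I_C = (V_CC − 0.2)/R_C = 5.9/1.5 = 3.93 mA.
Check: β·I_B = 4.4 mA > I_C = 3.93 mA, confirming saturation.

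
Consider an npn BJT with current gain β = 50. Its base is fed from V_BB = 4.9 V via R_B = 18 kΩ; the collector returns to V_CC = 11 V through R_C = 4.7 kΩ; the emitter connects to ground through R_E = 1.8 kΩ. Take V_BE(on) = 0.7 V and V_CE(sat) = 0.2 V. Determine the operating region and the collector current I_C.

Assume active: I_B = (4.9 − 0.7)/(18 + 51×1.8) = 0.0383 mA, I_C = β·I_B = 1.91 mA.
Then V_CE = 11 − 1.91×4.7 − 1.95×1.8 = -1.5 V < 0.2 V — the active assumption fails.
Re-solve with V_CE = 0.2 V. KCL at the emitter: V_E/R_E = (V_BB−0.7−V_E)/R_B + (V_CC−0.2−V_E)/R_C, giving V_E = 3.07 V.
I_C = (V_CC − 0.2 − V_E)/R_C = (10.8 − 3.07)/4.7 = 1.64 mA.
Check: I_B = (4.2 − 3.07)/18 = 0.0626 mA, and β·I_B = 3.13 mA > I_C, confirming saturation.

saturation; I_C ≈ 1.6 mA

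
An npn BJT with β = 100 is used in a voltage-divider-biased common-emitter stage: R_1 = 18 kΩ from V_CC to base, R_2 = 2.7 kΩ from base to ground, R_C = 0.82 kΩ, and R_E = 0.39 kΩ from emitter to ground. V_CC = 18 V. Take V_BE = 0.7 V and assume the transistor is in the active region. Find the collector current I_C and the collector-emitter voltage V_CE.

Thevenize the base divider: V_Th = V_CC·R_2/(R_1+R_2) = 18×2.7/20.7 = 2.35 V, R_Th = R_1‖R_2 = 2.35 kΩ.
Base-emitter loop: V_Th = I_B·R_Th + V_BE + (β+1)I_B·R_E, so I_B = (2.35 − 0.7) / (2.35 + 101×0.39) = 0.0395 mA.
I_C = β·I_B = 100×0.0395 = 3.95 mA, and I_E = (β+1)I_B = 3.99 mA.
V_CE = V_CC − I_C·R_C − I_E·R_E = 18 − 3.95×0.82 − 3.99×0.39 = 13.2 V.
V_CE = 13.2 V > 0.2 V confirms active-region operation.

I_C ≈ 3.9 mA, V_CE ≈ 13 V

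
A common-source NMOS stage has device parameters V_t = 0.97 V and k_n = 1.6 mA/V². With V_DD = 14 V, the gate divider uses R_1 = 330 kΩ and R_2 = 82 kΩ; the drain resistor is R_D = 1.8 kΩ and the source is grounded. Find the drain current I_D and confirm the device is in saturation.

I_D ≈ 2.6 mA

V_G = V_DD·R_2/(R_1+R_2) = 14×82/412 = 2.79 V. With the source grounded, V_GS = V_G = 2.79 V.
Assume saturation: I_D = (k_n/2)(V_GS − V_t)² = (1.6/2)×(2.79 − 0.97)² = 0.8×1.82² = 2.64 mA.
V_DS = V_DD − I_D·R_D = 14 − 2.64×1.8 = 9.25 V.
Saturation requires V_DS ≥ V_GS − V_t = 1.82 V; 9.25 ≥ 1.82 ✓.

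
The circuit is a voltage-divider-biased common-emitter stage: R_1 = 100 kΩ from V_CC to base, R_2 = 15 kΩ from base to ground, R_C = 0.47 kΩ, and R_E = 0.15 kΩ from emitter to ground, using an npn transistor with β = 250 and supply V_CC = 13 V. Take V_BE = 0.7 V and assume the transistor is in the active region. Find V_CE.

Thevenize the base divider: V_Th = V_CC·R_2/(R_1+R_2) = 13×15/115 = 1.7 V, R_Th = R_1‖R_2 = 13 kΩ.
Base-emitter loop: V_Th = I_B·R_Th + V_BE + (β+1)I_B·R_E, so I_B = (1.7 − 0.7) / (13 + 251×0.15) = 0.0196 mA.
I_C = β·I_B = 250×0.0196 = 4.91 mA, and I_E = (β+1)I_B = 4.93 mA.
V_CE = V_CC − I_C·R_C − I_E·R_E = 13 − 4.91×0.47 − 4.93×0.15 = 9.95 V.
V_CE = 9.95 V > 0.2 V confirms active-region operation.

V_CE ≈ 10 V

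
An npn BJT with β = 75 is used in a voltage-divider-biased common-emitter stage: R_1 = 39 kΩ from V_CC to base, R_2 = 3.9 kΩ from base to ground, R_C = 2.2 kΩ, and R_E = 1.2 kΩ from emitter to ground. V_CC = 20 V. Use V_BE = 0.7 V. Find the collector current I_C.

Thevenize the base divider: V_Th = V_CC·R_2/(R_1+R_2) = 20×3.9/42.9 = 1.82 V, R_Th = R_1‖R_2 = 3.55 kΩ.
Base-emitter loop: V_Th = I_B·R_Th + V_BE + (β+1)I_B·R_E, so I_B = (1.82 − 0.7) / (3.55 + 76×1.2) = 0.0118 mA.
I_C = β·I_B = 75×0.0118 = 0.885 mA, and I_E = (β+1)I_B = 0.897 mA.
V_CE = V_CC − I_C·R_C − I_E·R_E = 20 − 0.885×2.2 − 0.897×1.2 = 17 V.
V_CE = 17 V > 0.2 V confirms active-region operation.

I_C ≈ 0.89 mA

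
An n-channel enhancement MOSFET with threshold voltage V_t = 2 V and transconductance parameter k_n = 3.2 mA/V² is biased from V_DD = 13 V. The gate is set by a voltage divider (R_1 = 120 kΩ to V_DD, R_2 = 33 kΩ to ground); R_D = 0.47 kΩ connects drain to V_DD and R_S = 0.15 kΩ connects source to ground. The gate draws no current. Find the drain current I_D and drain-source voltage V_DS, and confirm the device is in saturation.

I_D ≈ 0.76 mA, V_DS ≈ 13 V

V_G = V_DD·R_2/(R_1+R_2) = 13×33/153 = 2.8 V.
Assume saturation: I_D = (k_n/2)(V_GS − V_t)² with V_GS = V_G − I_D·R_S = 2.8 − 0.15·I_D.
Substituting gives 0.036·I_D² − 1.39·I_D + 1.03 = 0, with roots I_D = 0.761 or 37.7 mA.
The root I_D = 37.7 mA gives V_GS = -2.86 V ≤ V_t, so take I_D = 0.761 mA.
Then V_GS = 2.69 V and V_DS = V_DD − I_D(R_D+R_S) = 13 − 0.761×0.62 = 12.5 V.
Saturation requires V_DS ≥ V_GS − V_t = 0.69 V; 12.5 ≥ 0.69 ✓.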